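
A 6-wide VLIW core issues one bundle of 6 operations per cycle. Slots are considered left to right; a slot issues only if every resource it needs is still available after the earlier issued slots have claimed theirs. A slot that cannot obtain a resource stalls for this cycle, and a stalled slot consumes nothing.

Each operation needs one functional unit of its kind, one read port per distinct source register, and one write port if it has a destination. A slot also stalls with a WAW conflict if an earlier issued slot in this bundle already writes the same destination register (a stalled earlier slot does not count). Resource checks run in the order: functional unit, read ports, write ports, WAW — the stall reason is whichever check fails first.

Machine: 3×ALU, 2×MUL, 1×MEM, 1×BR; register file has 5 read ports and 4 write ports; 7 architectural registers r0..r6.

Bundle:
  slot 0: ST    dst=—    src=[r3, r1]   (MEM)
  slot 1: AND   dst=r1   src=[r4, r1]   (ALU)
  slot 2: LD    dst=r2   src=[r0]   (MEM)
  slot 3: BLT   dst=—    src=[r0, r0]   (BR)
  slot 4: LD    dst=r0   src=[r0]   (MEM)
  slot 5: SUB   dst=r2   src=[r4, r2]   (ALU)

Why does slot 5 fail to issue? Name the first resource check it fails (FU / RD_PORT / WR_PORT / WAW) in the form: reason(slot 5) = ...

slot 0 (MEM): ISSUE — free A3,Mu2,Ld0,B1 rp3 wp4
slot 1 (ALU): ISSUE — free A2,Mu2,Ld0,B1 rp1 wp3
slot 2 (MEM): stall FU — free A2,Mu2,Ld0,B1 rp1 wp3
slot 3 (BR): ISSUE — free A2,Mu2,Ld0,B0 rp0 wp3
slot 4 (MEM): stall FU — free A2,Mu2,Ld0,B0 rp0 wp3
slot 5 (ALU): stall RD_PORT — free A2,Mu2,Ld0,B0 rp0 wp3

reason(slot 5) = RD_PORT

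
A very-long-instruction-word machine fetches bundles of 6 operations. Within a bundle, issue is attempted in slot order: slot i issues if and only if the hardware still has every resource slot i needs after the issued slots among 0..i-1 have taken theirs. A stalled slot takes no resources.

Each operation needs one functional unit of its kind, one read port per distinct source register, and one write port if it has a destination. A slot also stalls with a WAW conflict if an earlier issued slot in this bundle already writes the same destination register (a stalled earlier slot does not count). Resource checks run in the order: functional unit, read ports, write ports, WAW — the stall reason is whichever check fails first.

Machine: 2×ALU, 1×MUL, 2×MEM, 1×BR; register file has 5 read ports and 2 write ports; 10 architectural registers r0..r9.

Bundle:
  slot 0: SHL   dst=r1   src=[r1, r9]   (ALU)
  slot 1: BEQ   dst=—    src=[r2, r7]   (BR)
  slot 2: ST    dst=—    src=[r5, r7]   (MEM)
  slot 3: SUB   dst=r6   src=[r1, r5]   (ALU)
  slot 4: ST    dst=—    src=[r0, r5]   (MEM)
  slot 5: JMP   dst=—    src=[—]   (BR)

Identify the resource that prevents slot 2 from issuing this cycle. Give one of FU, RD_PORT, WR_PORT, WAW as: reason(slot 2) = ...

reason(slot 2) = RD_PORT

slot 0 (ALU): ISSUE — free A1,Mu1,Ld2,B1 rp3 wp1
slot 1 (BR): ISSUE — free A1,Mu1,Ld2,B0 rp1 wp1
slot 2 (MEM): stall RD_PORT — free A1,Mu1,Ld2,B0 rp1 wp1
slot 3 (ALU): stall RD_PORT — free A1,Mu1,Ld2,B0 rp1 wp1
slot 4 (MEM): stall RD_PORT — free A1,Mu1,Ld2,B0 rp1 wp1
slot 5 (BR): stall FU — free A1,Mu1,Ld2,B0 rp1 wp1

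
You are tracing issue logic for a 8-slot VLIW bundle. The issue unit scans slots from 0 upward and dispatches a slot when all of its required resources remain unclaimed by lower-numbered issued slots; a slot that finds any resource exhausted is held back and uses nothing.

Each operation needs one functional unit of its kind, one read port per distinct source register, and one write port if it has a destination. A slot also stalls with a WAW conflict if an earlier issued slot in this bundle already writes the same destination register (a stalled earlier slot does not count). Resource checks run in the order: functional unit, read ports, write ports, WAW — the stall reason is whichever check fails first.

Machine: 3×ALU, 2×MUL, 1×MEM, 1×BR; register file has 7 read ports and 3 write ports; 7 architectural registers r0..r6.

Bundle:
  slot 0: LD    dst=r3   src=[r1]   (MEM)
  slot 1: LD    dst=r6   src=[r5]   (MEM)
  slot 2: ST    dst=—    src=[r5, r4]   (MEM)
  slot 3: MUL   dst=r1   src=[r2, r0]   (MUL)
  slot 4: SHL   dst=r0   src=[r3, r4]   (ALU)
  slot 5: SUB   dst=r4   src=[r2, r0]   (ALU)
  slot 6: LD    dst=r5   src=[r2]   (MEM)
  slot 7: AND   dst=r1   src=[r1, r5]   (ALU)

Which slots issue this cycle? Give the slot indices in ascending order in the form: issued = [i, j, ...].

issued = [0, 3, 4]

#0 MEM src=r1 dispatched  <A:3 Mu:2 Ld:0 B:1 rd:6 wr:2>
#1 MEM src=r5 held:FU  <A:3 Mu:2 Ld:0 B:1 rd:6 wr:2>
#2 MEM src=r5,r4 held:FU  <A:3 Mu:2 Ld:0 B:1 rd:6 wr:2>
#3 MUL src=r2,r0 dispatched  <A:3 Mu:1 Ld:0 B:1 rd:4 wr:1>
#4 ALU src=r3,r4 dispatched  <A:2 Mu:1 Ld:0 B:1 rd:2 wr:0>
#5 ALU src=r2,r0 held:WR_PORT  <A:2 Mu:1 Ld:0 B:1 rd:2 wr:0>
#6 MEM src=r2 held:FU  <A:2 Mu:1 Ld:0 B:1 rd:2 wr:0>
#7 ALU src=r1,r5 held:WR_PORT  <A:2 Mu:1 Ld:0 B:1 rd:2 wr:0>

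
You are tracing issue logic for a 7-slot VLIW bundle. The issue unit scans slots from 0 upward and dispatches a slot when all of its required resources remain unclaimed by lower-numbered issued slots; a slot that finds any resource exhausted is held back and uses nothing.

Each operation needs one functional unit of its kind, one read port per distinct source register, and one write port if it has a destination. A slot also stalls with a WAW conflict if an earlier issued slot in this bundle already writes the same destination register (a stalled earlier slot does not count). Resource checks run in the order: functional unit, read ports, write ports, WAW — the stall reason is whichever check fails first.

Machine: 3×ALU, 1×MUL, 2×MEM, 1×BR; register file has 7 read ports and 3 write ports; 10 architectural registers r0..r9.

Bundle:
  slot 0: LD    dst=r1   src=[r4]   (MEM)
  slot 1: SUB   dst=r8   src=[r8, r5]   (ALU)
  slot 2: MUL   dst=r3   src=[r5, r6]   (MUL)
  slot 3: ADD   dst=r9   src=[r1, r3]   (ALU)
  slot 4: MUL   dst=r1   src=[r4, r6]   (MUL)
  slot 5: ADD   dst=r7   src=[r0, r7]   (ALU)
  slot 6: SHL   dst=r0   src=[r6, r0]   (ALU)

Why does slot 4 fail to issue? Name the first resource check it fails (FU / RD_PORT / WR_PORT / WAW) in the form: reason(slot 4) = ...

reason(slot 4) = FU

slot 0 (MEM): ISSUE — free A3,Mu1,Ld1,B1 rp6 wp2
slot 1 (ALU): ISSUE — free A2,Mu1,Ld1,B1 rp4 wp1
slot 2 (MUL): ISSUE — free A2,Mu0,Ld1,B1 rp2 wp0
slot 3 (ALU): stall WR_PORT — free A2,Mu0,Ld1,B1 rp2 wp0
slot 4 (MUL): stall FU — free A2,Mu0,Ld1,B1 rp2 wp0
slot 5 (ALU): stall WR_PORT — free A2,Mu0,Ld1,B1 rp2 wp0
slot 6 (ALU): stall WR_PORT — free A2,Mu0,Ld1,B1 rp2 wp0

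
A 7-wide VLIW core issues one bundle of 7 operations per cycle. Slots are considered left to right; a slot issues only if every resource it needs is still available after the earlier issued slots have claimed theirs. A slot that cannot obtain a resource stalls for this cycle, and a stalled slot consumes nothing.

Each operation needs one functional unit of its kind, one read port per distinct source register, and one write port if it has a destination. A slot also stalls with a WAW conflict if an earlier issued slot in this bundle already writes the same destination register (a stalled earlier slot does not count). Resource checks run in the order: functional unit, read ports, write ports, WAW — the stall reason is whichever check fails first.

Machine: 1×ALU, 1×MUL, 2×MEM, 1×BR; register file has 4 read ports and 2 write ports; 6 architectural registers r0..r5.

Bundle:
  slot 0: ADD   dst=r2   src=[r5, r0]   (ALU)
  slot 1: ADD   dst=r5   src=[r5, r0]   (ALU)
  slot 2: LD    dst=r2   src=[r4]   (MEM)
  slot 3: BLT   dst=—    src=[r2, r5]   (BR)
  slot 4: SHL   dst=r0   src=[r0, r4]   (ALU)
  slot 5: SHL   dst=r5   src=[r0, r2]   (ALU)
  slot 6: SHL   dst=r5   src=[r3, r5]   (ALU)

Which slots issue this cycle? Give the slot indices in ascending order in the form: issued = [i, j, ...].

(0) want 1×ALU +2rd +1wr — yes → AL0|MU1|ME2|BR1|rd2|wr1
(1) want 1×ALU +2rd +1wr — FU → AL0|MU1|ME2|BR1|rd2|wr1
(2) want 1×MEM +1rd +1wr — WAW → AL0|MU1|ME2|BR1|rd2|wr1
(3) want 1×BR +2rd +0wr — yes → AL0|MU1|ME2|BR0|rd0|wr1
(4) want 1×ALU +2rd +1wr — FU → AL0|MU1|ME2|BR0|rd0|wr1
(5) want 1×ALU +2rd +1wr — FU → AL0|MU1|ME2|BR0|rd0|wr1
(6) want 1×ALU +2rd +1wr — FU → AL0|MU1|ME2|BR0|rd0|wr1

issued = [0, 3]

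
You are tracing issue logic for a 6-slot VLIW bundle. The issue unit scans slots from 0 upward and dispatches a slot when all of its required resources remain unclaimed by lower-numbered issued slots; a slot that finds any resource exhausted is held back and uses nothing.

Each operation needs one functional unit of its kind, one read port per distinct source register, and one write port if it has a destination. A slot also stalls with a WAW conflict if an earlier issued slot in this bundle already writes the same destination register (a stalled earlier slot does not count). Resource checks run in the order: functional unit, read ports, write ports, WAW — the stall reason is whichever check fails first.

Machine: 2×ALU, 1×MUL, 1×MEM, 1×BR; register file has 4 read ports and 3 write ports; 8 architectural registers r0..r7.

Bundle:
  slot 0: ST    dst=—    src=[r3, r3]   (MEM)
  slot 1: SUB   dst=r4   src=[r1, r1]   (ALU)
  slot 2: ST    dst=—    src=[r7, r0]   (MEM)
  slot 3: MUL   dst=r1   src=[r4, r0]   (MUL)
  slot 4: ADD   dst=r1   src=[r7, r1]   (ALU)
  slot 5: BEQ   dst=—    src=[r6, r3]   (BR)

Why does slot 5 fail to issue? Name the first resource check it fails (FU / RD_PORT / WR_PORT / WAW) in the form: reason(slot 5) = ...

  0. MEM ⇒ go  {2A/1Mu/0Ld/1B | 3r 3w}
  1. ALU→r4 ⇒ go  {1A/1Mu/0Ld/1B | 2r 2w}
  2. MEM ⇒ no(FU)  {1A/1Mu/0Ld/1B | 2r 2w}
  3. MUL→r1 ⇒ go  {1A/0Mu/0Ld/1B | 0r 1w}
  4. ALU→r1 ⇒ no(RD_PORT)  {1A/0Mu/0Ld/1B | 0r 1w}
  5. BR ⇒ no(RD_PORT)  {1A/0Mu/0Ld/1B | 0r 1w}

reason(slot 5) = RD_PORT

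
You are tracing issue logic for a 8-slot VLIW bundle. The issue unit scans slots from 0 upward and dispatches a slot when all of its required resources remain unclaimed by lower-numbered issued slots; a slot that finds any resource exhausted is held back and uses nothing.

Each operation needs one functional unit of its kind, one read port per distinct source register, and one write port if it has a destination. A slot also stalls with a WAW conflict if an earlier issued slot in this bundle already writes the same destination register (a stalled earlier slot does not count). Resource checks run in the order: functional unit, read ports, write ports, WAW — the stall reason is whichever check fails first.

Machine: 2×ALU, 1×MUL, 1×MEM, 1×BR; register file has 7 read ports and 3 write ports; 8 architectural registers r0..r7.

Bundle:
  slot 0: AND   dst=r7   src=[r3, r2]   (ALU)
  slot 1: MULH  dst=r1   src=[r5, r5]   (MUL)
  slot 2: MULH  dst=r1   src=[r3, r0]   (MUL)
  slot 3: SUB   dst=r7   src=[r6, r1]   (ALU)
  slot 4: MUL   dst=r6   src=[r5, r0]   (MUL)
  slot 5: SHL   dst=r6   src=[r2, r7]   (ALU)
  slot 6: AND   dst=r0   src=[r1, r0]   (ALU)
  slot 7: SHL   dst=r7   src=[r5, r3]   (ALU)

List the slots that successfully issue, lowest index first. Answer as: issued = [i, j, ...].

#0 ALU src=r3,r2 dispatched  <A:1 Mu:1 Ld:1 B:1 rd:5 wr:2>
#1 MUL src=r5,r5 dispatched  <A:1 Mu:0 Ld:1 B:1 rd:4 wr:1>
#2 MUL src=r3,r0 held:FU  <A:1 Mu:0 Ld:1 B:1 rd:4 wr:1>
#3 ALU src=r6,r1 held:WAW  <A:1 Mu:0 Ld:1 B:1 rd:4 wr:1>
#4 MUL src=r5,r0 held:FU  <A:1 Mu:0 Ld:1 B:1 rd:4 wr:1>
#5 ALU src=r2,r7 dispatched  <A:0 Mu:0 Ld:1 B:1 rd:2 wr:0>
#6 ALU src=r1,r0 held:FU  <A:0 Mu:0 Ld:1 B:1 rd:2 wr:0>
#7 ALU src=r5,r3 held:FU  <A:0 Mu:0 Ld:1 B:1 rd:2 wr:0>

issued = [0, 1, 5]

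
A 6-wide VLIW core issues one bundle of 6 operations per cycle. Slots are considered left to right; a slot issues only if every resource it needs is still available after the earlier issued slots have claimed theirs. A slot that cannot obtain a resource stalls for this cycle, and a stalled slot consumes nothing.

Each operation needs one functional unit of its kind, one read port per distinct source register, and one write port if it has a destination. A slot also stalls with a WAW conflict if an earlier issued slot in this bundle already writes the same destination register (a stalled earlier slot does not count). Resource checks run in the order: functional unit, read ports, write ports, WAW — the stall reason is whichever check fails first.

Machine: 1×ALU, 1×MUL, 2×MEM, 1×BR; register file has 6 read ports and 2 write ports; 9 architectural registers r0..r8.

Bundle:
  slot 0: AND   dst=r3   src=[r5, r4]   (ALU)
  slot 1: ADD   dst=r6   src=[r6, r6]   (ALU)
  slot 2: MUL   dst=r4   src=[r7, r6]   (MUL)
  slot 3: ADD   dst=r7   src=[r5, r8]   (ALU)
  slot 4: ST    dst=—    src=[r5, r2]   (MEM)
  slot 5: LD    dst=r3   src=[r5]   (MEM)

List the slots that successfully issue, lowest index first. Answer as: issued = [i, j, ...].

  0. ALU→r3 ⇒ go  {0A/1Mu/2Ld/1B | 4r 1w}
  1. ALU→r6 ⇒ no(FU)  {0A/1Mu/2Ld/1B | 4r 1w}
  2. MUL→r4 ⇒ go  {0A/0Mu/2Ld/1B | 2r 0w}
  3. ALU→r7 ⇒ no(FU)  {0A/0Mu/2Ld/1B | 2r 0w}
  4. MEM ⇒ go  {0A/0Mu/1Ld/1B | 0r 0w}
  5. MEM→r3 ⇒ no(RD_PORT)  {0A/0Mu/1Ld/1B | 0r 0w}

issued = [0, 2, 4]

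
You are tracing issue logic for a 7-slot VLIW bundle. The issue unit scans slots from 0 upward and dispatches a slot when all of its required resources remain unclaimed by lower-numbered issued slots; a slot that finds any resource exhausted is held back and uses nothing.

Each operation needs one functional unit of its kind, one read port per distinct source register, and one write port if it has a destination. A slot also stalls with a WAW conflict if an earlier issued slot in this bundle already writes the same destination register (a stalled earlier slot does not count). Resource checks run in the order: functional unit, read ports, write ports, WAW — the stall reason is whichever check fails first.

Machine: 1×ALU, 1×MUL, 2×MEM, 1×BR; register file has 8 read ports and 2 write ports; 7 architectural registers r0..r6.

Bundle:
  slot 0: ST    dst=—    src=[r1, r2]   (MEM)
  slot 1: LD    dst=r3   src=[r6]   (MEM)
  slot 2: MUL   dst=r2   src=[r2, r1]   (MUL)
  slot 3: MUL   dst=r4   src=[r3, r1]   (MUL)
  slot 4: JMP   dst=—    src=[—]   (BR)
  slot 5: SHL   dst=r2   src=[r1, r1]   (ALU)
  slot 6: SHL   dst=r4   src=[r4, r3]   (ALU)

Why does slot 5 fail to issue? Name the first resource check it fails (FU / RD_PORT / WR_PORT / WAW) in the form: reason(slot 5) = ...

#0 MEM src=r1,r2 dispatched  <A:1 Mu:1 Ld:1 B:1 rd:6 wr:2>
#1 MEM src=r6 dispatched  <A:1 Mu:1 Ld:0 B:1 rd:5 wr:1>
#2 MUL src=r2,r1 dispatched  <A:1 Mu:0 Ld:0 B:1 rd:3 wr:0>
#3 MUL src=r3,r1 held:FU  <A:1 Mu:0 Ld:0 B:1 rd:3 wr:0>
#4 BR src=- dispatched  <A:1 Mu:0 Ld:0 B:0 rd:3 wr:0>
#5 ALU src=r1,r1 held:WR_PORT  <A:1 Mu:0 Ld:0 B:0 rd:3 wr:0>
#6 ALU src=r4,r3 held:WR_PORT  <A:1 Mu:0 Ld:0 B:0 rd:3 wr:0>

reason(slot 5) = WR_PORT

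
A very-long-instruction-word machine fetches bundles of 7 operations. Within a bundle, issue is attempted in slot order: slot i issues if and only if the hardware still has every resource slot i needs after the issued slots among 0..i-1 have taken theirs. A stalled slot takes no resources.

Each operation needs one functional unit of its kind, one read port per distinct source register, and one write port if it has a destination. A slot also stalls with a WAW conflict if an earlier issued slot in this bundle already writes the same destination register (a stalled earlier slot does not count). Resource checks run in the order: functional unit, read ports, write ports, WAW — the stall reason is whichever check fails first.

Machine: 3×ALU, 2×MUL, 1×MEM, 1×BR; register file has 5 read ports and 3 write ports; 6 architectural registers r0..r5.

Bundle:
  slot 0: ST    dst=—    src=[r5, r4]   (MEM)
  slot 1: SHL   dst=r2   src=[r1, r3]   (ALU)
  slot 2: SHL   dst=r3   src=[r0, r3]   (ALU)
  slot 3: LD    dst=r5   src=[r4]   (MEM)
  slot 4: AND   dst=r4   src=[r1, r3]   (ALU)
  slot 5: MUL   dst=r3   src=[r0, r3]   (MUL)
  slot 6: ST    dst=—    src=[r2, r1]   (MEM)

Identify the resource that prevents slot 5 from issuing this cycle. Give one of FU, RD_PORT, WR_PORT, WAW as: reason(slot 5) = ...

reason(slot 5) = RD_PORT

slot 0 (MEM): ISSUE — free A3,Mu2,Ld0,B1 rp3 wp3
slot 1 (ALU): ISSUE — free A2,Mu2,Ld0,B1 rp1 wp2
slot 2 (ALU): stall RD_PORT — free A2,Mu2,Ld0,B1 rp1 wp2
slot 3 (MEM): stall FU — free A2,Mu2,Ld0,B1 rp1 wp2
slot 4 (ALU): stall RD_PORT — free A2,Mu2,Ld0,B1 rp1 wp2
slot 5 (MUL): stall RD_PORT — free A2,Mu2,Ld0,B1 rp1 wp2
slot 6 (MEM): stall FU — free A2,Mu2,Ld0,B1 rp1 wp2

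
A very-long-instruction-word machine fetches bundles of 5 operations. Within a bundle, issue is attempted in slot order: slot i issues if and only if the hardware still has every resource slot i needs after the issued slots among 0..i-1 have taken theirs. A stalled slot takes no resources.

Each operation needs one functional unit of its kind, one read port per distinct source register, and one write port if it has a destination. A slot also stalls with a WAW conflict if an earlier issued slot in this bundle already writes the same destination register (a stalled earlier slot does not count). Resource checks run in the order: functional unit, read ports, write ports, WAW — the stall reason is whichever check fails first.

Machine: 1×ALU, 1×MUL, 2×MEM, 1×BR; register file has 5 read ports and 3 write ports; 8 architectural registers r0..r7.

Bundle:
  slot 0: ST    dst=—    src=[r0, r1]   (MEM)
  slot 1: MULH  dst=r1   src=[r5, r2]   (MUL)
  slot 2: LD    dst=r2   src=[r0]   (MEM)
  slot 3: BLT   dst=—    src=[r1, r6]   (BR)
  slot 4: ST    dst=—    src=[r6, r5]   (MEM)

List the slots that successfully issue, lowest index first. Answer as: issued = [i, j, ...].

issued = [0, 1, 2]

(0) want 1×MEM +2rd +0wr — yes → AL1|MU1|ME1|BR1|rd3|wr3
(1) want 1×MUL +2rd +1wr — yes → AL1|MU0|ME1|BR1|rd1|wr2
(2) want 1×MEM +1rd +1wr — yes → AL1|MU0|ME0|BR1|rd0|wr1
(3) want 1×BR +2rd +0wr — RD_PORT → AL1|MU0|ME0|BR1|rd0|wr1
(4) want 1×MEM +2rd +0wr — FU → AL1|MU0|ME0|BR1|rd0|wr1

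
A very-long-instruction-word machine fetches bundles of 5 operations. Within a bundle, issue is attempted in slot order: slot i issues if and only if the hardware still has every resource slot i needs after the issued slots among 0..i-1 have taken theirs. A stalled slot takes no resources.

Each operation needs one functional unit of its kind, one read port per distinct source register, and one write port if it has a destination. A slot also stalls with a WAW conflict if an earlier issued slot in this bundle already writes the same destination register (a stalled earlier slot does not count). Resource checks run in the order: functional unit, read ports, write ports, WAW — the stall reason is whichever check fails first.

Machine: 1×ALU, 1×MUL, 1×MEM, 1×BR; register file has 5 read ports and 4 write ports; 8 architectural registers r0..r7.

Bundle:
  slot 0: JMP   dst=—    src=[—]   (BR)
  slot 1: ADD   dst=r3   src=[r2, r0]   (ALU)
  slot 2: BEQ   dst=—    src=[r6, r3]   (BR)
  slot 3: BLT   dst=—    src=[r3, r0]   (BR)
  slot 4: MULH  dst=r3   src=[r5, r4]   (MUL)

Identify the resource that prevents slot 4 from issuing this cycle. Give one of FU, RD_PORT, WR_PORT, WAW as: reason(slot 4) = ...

reason(slot 4) = WAW

#0 BR src=- dispatched  <A:1 Mu:1 Ld:1 B:0 rd:5 wr:4>
#1 ALU src=r2,r0 dispatched  <A:0 Mu:1 Ld:1 B:0 rd:3 wr:3>
#2 BR src=r6,r3 held:FU  <A:0 Mu:1 Ld:1 B:0 rd:3 wr:3>
#3 BR src=r3,r0 held:FU  <A:0 Mu:1 Ld:1 B:0 rd:3 wr:3>
#4 MUL src=r5,r4 held:WAW  <A:0 Mu:1 Ld:1 B:0 rd:3 wr:3>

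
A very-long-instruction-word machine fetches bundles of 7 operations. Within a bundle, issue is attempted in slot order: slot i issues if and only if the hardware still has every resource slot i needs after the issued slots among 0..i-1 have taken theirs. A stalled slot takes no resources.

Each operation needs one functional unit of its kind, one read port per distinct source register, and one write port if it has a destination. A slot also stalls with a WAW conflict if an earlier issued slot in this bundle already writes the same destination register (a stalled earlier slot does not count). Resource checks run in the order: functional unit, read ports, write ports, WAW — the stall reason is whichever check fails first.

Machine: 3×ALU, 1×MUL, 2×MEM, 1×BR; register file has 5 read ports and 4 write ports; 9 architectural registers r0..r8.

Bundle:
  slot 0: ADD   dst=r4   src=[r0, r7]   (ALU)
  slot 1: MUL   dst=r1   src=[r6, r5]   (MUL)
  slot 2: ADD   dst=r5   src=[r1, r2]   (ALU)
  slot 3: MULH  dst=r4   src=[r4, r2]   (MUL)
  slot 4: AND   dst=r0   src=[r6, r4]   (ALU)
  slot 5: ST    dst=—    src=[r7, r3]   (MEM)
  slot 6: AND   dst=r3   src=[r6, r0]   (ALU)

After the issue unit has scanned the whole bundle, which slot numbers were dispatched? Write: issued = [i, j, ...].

[0] ALU needs rd=2 wr=1: ok; after: ALU=2 MUL=1 MEM=2 BR=1, R=3, W=3
[1] MUL needs rd=2 wr=1: ok; after: ALU=2 MUL=0 MEM=2 BR=1, R=1, W=2
[2] ALU needs rd=2 wr=1: RD_PORT; after: ALU=2 MUL=0 MEM=2 BR=1, R=1, W=2
[3] MUL needs rd=2 wr=1: FU; after: ALU=2 MUL=0 MEM=2 BR=1, R=1, W=2
[4] ALU needs rd=2 wr=1: RD_PORT; after: ALU=2 MUL=0 MEM=2 BR=1, R=1, W=2
[5] MEM needs rd=2 wr=0: RD_PORT; after: ALU=2 MUL=0 MEM=2 BR=1, R=1, W=2
[6] ALU needs rd=2 wr=1: RD_PORT; after: ALU=2 MUL=0 MEM=2 BR=1, R=1, W=2

issued = [0, 1]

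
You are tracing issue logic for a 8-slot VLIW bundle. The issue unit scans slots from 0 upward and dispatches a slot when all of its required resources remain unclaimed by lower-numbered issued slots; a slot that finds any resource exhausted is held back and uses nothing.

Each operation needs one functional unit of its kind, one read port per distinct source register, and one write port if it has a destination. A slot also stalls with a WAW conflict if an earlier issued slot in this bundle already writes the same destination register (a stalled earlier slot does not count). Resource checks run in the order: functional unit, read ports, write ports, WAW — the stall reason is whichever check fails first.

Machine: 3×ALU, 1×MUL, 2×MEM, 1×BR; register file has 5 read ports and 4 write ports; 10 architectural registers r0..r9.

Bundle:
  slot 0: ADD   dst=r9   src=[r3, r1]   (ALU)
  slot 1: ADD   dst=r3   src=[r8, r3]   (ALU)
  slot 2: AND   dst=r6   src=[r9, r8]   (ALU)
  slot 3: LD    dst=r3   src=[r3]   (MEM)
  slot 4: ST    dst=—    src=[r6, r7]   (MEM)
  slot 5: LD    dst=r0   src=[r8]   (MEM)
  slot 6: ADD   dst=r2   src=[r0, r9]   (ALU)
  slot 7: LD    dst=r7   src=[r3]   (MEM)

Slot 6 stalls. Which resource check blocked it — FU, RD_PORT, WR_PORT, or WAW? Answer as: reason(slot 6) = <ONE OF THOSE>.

reason(slot 6) = RD_PORT

  0. ALU→r9 ⇒ go  {2A/1Mu/2Ld/1B | 3r 3w}
  1. ALU→r3 ⇒ go  {1A/1Mu/2Ld/1B | 1r 2w}
  2. ALU→r6 ⇒ no(RD_PORT)  {1A/1Mu/2Ld/1B | 1r 2w}
  3. MEM→r3 ⇒ no(WAW)  {1A/1Mu/2Ld/1B | 1r 2w}
  4. MEM ⇒ no(RD_PORT)  {1A/1Mu/2Ld/1B | 1r 2w}
  5. MEM→r0 ⇒ go  {1A/1Mu/1Ld/1B | 0r 1w}
  6. ALU→r2 ⇒ no(RD_PORT)  {1A/1Mu/1Ld/1B | 0r 1w}
  7. MEM→r7 ⇒ no(RD_PORT)  {1A/1Mu/1Ld/1B | 0r 1w}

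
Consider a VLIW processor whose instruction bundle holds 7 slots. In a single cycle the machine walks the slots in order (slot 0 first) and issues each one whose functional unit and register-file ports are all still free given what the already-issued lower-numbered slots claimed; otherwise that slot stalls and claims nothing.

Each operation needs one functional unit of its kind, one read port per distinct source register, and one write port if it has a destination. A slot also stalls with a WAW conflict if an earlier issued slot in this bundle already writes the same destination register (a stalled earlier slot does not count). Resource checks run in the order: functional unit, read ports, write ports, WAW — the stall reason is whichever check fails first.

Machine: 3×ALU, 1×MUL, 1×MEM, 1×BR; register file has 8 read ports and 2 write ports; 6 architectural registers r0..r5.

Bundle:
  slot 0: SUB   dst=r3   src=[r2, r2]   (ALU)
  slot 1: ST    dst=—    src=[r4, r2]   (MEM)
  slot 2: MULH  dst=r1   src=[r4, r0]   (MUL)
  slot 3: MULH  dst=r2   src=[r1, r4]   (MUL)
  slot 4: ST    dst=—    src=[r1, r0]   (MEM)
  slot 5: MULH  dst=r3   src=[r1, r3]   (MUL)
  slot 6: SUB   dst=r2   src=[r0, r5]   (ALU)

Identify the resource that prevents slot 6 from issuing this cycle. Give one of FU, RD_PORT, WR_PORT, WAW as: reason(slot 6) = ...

reason(slot 6) = WR_PORT

  0. ALU→r3 ⇒ go  {2A/1Mu/1Ld/1B | 7r 1w}
  1. MEM ⇒ go  {2A/1Mu/0Ld/1B | 5r 1w}
  2. MUL→r1 ⇒ go  {2A/0Mu/0Ld/1B | 3r 0w}
  3. MUL→r2 ⇒ no(FU)  {2A/0Mu/0Ld/1B | 3r 0w}
  4. MEM ⇒ no(FU)  {2A/0Mu/0Ld/1B | 3r 0w}
  5. MUL→r3 ⇒ no(FU)  {2A/0Mu/0Ld/1B | 3r 0w}
  6. ALU→r2 ⇒ no(WR_PORT)  {2A/0Mu/0Ld/1B | 3r 0w}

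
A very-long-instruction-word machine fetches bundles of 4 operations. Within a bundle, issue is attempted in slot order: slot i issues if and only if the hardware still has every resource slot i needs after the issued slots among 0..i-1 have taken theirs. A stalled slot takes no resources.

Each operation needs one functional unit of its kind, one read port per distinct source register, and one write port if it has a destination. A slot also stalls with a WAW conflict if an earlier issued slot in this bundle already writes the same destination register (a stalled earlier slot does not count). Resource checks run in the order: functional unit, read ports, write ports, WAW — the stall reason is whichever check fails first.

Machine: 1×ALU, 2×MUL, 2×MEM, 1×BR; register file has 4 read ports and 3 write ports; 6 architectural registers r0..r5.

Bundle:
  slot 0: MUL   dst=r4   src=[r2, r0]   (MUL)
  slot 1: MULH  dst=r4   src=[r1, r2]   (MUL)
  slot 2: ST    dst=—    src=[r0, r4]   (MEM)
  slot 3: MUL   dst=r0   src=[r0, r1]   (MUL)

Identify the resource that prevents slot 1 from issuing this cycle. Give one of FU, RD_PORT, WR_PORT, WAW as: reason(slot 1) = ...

reason(slot 1) = WAW

[0] MUL needs rd=2 wr=1: ok; after: ALU=1 MUL=1 MEM=2 BR=1, R=2, W=2
[1] MUL needs rd=2 wr=1: WAW; after: ALU=1 MUL=1 MEM=2 BR=1, R=2, W=2
[2] MEM needs rd=2 wr=0: ok; after: ALU=1 MUL=1 MEM=1 BR=1, R=0, W=2
[3] MUL needs rd=2 wr=1: RD_PORT; after: ALU=1 MUL=1 MEM=1 BR=1, R=0, W=2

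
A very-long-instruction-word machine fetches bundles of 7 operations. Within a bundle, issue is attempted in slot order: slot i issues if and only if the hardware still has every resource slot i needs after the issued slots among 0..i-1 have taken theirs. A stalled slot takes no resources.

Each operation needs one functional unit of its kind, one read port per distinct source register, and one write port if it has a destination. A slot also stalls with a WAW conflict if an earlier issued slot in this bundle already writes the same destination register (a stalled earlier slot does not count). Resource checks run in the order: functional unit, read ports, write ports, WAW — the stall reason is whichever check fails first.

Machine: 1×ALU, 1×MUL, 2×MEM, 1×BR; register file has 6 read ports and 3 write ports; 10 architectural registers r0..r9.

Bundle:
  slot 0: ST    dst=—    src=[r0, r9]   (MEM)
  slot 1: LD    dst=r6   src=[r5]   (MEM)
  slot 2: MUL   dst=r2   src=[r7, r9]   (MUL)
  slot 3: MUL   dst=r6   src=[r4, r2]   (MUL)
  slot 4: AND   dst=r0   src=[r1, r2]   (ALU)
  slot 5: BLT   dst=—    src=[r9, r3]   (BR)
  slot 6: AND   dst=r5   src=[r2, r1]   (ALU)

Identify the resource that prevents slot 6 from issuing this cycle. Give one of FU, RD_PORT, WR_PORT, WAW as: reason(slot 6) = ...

(0) want 1×MEM +2rd +0wr — yes → AL1|MU1|ME1|BR1|rd4|wr3
(1) want 1×MEM +1rd +1wr — yes → AL1|MU1|ME0|BR1|rd3|wr2
(2) want 1×MUL +2rd +1wr — yes → AL1|MU0|ME0|BR1|rd1|wr1
(3) want 1×MUL +2rd +1wr — FU → AL1|MU0|ME0|BR1|rd1|wr1
(4) want 1×ALU +2rd +1wr — RD_PORT → AL1|MU0|ME0|BR1|rd1|wr1
(5) want 1×BR +2rd +0wr — RD_PORT → AL1|MU0|ME0|BR1|rd1|wr1
(6) want 1×ALU +2rd +1wr — RD_PORT → AL1|MU0|ME0|BR1|rd1|wr1

reason(slot 6) = RD_PORT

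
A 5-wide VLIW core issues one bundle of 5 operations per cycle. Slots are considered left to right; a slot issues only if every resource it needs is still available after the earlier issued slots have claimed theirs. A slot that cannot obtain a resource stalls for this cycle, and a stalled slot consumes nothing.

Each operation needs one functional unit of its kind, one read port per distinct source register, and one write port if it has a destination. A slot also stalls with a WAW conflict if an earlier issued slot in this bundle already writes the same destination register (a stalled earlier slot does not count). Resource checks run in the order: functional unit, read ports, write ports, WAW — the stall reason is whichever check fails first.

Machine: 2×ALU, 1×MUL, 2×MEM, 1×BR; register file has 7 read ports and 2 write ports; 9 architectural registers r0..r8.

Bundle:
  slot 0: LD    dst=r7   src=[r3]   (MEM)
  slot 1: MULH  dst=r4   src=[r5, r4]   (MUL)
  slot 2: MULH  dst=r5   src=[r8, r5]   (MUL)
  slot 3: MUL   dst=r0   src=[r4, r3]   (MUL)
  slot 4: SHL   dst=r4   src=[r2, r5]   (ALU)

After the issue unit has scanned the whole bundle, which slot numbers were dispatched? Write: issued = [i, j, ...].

issued = [0, 1]

slot 0 (MEM): ISSUE — free A2,Mu1,Ld1,B1 rp6 wp1
slot 1 (MUL): ISSUE — free A2,Mu0,Ld1,B1 rp4 wp0
slot 2 (MUL): stall FU — free A2,Mu0,Ld1,B1 rp4 wp0
slot 3 (MUL): stall FU — free A2,Mu0,Ld1,B1 rp4 wp0
slot 4 (ALU): stall WR_PORT — free A2,Mu0,Ld1,B1 rp4 wp0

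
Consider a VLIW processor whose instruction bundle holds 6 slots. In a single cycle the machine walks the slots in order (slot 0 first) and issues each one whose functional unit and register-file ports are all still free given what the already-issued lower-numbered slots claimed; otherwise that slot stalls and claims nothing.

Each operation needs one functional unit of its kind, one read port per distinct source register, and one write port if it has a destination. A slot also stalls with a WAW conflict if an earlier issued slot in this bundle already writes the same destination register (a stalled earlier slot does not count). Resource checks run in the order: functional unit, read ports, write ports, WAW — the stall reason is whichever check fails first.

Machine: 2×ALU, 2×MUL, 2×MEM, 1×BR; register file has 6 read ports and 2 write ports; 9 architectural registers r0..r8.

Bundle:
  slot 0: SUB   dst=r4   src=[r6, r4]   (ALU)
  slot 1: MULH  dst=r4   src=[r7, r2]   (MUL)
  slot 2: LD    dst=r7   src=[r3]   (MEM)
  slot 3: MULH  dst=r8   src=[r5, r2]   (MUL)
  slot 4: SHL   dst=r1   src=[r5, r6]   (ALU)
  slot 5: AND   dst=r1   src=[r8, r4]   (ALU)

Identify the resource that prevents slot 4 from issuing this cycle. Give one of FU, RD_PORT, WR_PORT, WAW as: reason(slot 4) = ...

reason(slot 4) = WR_PORT

#0 ALU src=r6,r4 dispatched  <A:1 Mu:2 Ld:2 B:1 rd:4 wr:1>
#1 MUL src=r7,r2 held:WAW  <A:1 Mu:2 Ld:2 B:1 rd:4 wr:1>
#2 MEM src=r3 dispatched  <A:1 Mu:2 Ld:1 B:1 rd:3 wr:0>
#3 MUL src=r5,r2 held:WR_PORT  <A:1 Mu:2 Ld:1 B:1 rd:3 wr:0>
#4 ALU src=r5,r6 held:WR_PORT  <A:1 Mu:2 Ld:1 B:1 rd:3 wr:0>
#5 ALU src=r8,r4 held:WR_PORT  <A:1 Mu:2 Ld:1 B:1 rd:3 wr:0>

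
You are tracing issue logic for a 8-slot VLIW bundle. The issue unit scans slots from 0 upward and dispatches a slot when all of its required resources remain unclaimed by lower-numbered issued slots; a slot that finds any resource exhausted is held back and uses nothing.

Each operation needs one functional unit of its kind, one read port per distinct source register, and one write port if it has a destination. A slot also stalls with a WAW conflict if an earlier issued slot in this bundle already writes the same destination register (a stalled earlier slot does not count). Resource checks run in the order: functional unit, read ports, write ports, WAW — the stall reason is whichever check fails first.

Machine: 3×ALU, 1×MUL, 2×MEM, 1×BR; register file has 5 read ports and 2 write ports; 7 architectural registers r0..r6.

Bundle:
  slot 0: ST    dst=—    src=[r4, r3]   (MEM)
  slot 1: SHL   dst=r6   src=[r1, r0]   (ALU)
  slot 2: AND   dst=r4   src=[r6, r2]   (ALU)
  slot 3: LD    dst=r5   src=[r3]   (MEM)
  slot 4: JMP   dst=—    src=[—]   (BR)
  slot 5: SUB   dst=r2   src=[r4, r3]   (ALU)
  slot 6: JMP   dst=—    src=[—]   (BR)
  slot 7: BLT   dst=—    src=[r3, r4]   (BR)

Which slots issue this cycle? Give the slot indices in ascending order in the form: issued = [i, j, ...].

issued = [0, 1, 3, 4]

slot 0 (MEM): ISSUE — free A3,Mu1,Ld1,B1 rp3 wp2
slot 1 (ALU): ISSUE — free A2,Mu1,Ld1,B1 rp1 wp1
slot 2 (ALU): stall RD_PORT — free A2,Mu1,Ld1,B1 rp1 wp1
slot 3 (MEM): ISSUE — free A2,Mu1,Ld0,B1 rp0 wp0
slot 4 (BR): ISSUE — free A2,Mu1,Ld0,B0 rp0 wp0
slot 5 (ALU): stall RD_PORT — free A2,Mu1,Ld0,B0 rp0 wp0
slot 6 (BR): stall FU — free A2,Mu1,Ld0,B0 rp0 wp0
slot 7 (BR): stall FU — free A2,Mu1,Ld0,B0 rp0 wp0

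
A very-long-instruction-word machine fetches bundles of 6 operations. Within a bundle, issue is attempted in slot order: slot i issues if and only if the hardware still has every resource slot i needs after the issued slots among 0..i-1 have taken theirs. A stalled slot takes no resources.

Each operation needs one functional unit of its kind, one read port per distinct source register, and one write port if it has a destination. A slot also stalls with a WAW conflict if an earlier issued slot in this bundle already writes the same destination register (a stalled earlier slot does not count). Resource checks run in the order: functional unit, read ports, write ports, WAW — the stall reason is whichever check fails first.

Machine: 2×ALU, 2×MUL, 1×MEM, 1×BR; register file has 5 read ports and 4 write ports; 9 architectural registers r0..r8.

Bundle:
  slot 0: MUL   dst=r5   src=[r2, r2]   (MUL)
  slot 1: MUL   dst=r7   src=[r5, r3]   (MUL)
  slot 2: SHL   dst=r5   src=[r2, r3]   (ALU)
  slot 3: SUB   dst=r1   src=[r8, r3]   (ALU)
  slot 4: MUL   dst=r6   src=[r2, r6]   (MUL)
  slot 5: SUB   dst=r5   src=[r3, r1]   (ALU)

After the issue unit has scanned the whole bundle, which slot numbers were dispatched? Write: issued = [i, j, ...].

#0 MUL src=r2,r2 dispatched  <A:2 Mu:1 Ld:1 B:1 rd:4 wr:3>
#1 MUL src=r5,r3 dispatched  <A:2 Mu:0 Ld:1 B:1 rd:2 wr:2>
#2 ALU src=r2,r3 held:WAW  <A:2 Mu:0 Ld:1 B:1 rd:2 wr:2>
#3 ALU src=r8,r3 dispatched  <A:1 Mu:0 Ld:1 B:1 rd:0 wr:1>
#4 MUL src=r2,r6 held:FU  <A:1 Mu:0 Ld:1 B:1 rd:0 wr:1>
#5 ALU src=r3,r1 held:RD_PORT  <A:1 Mu:0 Ld:1 B:1 rd:0 wr:1>

issued = [0, 1, 3]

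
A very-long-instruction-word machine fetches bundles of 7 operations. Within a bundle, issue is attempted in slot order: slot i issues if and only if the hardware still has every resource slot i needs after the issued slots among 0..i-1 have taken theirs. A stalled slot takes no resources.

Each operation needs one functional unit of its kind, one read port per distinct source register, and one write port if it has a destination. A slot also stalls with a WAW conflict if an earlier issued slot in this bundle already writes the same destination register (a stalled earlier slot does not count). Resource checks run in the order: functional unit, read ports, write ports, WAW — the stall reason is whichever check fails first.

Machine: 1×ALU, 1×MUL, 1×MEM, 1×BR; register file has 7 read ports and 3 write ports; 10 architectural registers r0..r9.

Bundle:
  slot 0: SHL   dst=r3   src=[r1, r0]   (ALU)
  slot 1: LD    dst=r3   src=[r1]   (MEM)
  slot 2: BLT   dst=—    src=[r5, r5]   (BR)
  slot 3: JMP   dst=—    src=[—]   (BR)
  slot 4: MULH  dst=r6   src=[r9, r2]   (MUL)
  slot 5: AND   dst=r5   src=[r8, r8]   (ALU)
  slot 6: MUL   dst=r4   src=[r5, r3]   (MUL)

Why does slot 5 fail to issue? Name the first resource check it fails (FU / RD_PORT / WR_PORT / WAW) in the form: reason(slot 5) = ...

reason(slot 5) = FU

(0) want 1×ALU +2rd +1wr — yes → AL0|MU1|ME1|BR1|rd5|wr2
(1) want 1×MEM +1rd +1wr — WAW → AL0|MU1|ME1|BR1|rd5|wr2
(2) want 1×BR +1rd +0wr — yes → AL0|MU1|ME1|BR0|rd4|wr2
(3) want 1×BR +0rd +0wr — FU → AL0|MU1|ME1|BR0|rd4|wr2
(4) want 1×MUL +2rd +1wr — yes → AL0|MU0|ME1|BR0|rd2|wr1
(5) want 1×ALU +1rd +1wr — FU → AL0|MU0|ME1|BR0|rd2|wr1
(6) want 1×MUL +2rd +1wr — FU → AL0|MU0|ME1|BR0|rd2|wr1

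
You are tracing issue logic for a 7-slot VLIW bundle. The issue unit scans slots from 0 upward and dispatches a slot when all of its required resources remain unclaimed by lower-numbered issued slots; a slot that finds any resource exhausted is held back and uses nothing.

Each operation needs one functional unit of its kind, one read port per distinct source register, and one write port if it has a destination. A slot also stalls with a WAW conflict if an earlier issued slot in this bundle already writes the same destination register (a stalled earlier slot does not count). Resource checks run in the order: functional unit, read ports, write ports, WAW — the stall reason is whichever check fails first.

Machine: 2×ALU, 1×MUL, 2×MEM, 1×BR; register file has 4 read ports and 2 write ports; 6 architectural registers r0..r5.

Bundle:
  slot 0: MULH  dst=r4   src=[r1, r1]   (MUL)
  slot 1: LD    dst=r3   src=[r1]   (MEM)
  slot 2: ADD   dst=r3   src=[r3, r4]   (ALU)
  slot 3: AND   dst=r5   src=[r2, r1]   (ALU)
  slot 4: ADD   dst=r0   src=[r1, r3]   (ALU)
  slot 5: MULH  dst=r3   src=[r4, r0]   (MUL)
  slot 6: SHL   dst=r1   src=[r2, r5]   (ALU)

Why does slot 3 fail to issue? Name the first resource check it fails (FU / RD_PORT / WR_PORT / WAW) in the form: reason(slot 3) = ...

#0 MUL src=r1,r1 dispatched  <A:2 Mu:0 Ld:2 B:1 rd:3 wr:1>
#1 MEM src=r1 dispatched  <A:2 Mu:0 Ld:1 B:1 rd:2 wr:0>
#2 ALU src=r3,r4 held:WR_PORT  <A:2 Mu:0 Ld:1 B:1 rd:2 wr:0>
#3 ALU src=r2,r1 held:WR_PORT  <A:2 Mu:0 Ld:1 B:1 rd:2 wr:0>
#4 ALU src=r1,r3 held:WR_PORT  <A:2 Mu:0 Ld:1 B:1 rd:2 wr:0>
#5 MUL src=r4,r0 held:FU  <A:2 Mu:0 Ld:1 B:1 rd:2 wr:0>
#6 ALU src=r2,r5 held:WR_PORT  <A:2 Mu:0 Ld:1 B:1 rd:2 wr:0>

reason(slot 3) = WR_PORT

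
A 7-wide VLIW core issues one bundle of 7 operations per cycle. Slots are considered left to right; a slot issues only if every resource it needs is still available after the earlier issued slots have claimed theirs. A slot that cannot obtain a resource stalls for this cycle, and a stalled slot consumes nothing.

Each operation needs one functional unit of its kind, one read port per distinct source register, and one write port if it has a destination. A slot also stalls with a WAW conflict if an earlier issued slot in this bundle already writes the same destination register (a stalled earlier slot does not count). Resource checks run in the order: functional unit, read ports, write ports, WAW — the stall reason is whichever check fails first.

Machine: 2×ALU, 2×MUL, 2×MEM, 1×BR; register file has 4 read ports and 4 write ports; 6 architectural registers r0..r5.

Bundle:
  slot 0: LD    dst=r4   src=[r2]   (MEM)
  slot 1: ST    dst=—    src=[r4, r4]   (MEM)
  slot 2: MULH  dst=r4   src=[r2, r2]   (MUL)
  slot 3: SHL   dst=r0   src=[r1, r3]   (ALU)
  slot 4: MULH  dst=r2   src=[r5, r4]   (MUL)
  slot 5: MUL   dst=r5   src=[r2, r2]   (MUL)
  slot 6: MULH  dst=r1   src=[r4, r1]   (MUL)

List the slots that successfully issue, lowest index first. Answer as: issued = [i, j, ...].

(0) want 1×MEM +1rd +1wr — yes → AL2|MU2|ME1|BR1|rd3|wr3
(1) want 1×MEM +1rd +0wr — yes → AL2|MU2|ME0|BR1|rd2|wr3
(2) want 1×MUL +1rd +1wr — WAW → AL2|MU2|ME0|BR1|rd2|wr3
(3) want 1×ALU +2rd +1wr — yes → AL1|MU2|ME0|BR1|rd0|wr2
(4) want 1×MUL +2rd +1wr — RD_PORT → AL1|MU2|ME0|BR1|rd0|wr2
(5) want 1×MUL +1rd +1wr — RD_PORT → AL1|MU2|ME0|BR1|rd0|wr2
(6) want 1×MUL +2rd +1wr — RD_PORT → AL1|MU2|ME0|BR1|rd0|wr2

issued = [0, 1, 3]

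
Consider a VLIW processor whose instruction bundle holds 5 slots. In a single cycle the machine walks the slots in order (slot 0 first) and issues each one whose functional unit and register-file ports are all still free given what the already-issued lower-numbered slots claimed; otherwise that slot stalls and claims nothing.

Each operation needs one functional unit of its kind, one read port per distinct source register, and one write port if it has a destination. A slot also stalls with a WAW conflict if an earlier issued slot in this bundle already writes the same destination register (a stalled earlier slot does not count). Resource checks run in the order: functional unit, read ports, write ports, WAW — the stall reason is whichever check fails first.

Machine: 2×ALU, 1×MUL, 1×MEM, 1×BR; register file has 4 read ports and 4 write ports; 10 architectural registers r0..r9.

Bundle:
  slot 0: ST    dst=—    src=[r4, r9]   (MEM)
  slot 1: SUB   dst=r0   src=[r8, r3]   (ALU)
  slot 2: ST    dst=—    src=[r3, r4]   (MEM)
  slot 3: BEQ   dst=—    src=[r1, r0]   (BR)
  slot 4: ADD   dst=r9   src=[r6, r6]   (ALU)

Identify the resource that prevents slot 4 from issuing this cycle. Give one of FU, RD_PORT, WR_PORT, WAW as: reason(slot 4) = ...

[0] MEM needs rd=2 wr=0: ok; after: ALU=2 MUL=1 MEM=0 BR=1, R=2, W=4
[1] ALU needs rd=2 wr=1: ok; after: ALU=1 MUL=1 MEM=0 BR=1, R=0, W=3
[2] MEM needs rd=2 wr=0: FU; after: ALU=1 MUL=1 MEM=0 BR=1, R=0, W=3
[3] BR needs rd=2 wr=0: RD_PORT; after: ALU=1 MUL=1 MEM=0 BR=1, R=0, W=3
[4] ALU needs rd=1 wr=1: RD_PORT; after: ALU=1 MUL=1 MEM=0 BR=1, R=0, W=3

reason(slot 4) = RD_PORT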